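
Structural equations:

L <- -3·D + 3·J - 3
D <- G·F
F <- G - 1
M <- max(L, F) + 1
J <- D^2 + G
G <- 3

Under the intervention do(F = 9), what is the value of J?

732

Under do(F=9), the mechanism F <- G - 1 is discarded; F is fixed at 9.
D = G·F  [with G=3, F=9]  = 27
J = D^2 + G  [with D=27, G=3]  = 732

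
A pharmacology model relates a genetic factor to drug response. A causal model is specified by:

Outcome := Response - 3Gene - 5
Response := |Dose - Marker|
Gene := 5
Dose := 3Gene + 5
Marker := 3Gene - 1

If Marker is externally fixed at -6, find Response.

The intervention breaks the incoming arrows to Marker: Marker := 3Gene - 1 no longer applies, and Marker = -6.
Dose = 3Gene + 5  [with Gene=5]  = 20
Response = |Dose - Marker|  [with Dose=20, Marker=-6]  = 26

26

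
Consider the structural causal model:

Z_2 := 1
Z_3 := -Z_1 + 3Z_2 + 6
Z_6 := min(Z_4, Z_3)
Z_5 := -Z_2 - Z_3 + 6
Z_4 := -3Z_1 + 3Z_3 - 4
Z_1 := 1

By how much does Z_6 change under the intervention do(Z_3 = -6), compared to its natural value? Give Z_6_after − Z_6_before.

-33

The intervention breaks the incoming arrows to Z_3: Z_3 := -Z_1 + 3Z_2 + 6 no longer applies, and Z_3 = -6.
Z_4 = -3Z_1 + 3Z_3 - 4  [with Z_1=1, Z_3=-6]  = -25
Z_6 = min(Z_4, Z_3)  [with Z_4=-25, Z_3=-6]  = -25
Without intervention: Z_3 = -Z_1 + 3Z_2 + 6  [with Z_1=1, Z_2=1]  = 8; Z_4 = -3Z_1 + 3Z_3 - 4  [with Z_1=1, Z_3=8]  = 17; Z_6 = min(Z_4, Z_3)  [with Z_4=17, Z_3=8]  = 8.
Change = -25 − 8 = -33.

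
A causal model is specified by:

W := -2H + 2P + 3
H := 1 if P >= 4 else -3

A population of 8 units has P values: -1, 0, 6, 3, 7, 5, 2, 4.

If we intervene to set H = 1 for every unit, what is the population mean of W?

7.5

Every unit gets H=1 under the intervention. W values become -1, 1, 13, 7, 15, 11, 5, 9; E[W|do(H=1)] = 7.5.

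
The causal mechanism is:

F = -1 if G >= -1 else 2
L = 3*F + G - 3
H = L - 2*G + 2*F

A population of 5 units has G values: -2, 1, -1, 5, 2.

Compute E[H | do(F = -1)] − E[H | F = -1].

Under do(F=-1), F's equation is replaced by F=-1 for every unit. Per-unit H: -6, -9, -7, -13, -10. Mean = -9.
Conditioning on F=-1 selects the 4 unit(s) with G ∈ {1, -1, 5, 2}. Their H values: -9, -7, -13, -10. Mean = -9.75.
Difference = -9 − (-9.75) = 0.75.

0.75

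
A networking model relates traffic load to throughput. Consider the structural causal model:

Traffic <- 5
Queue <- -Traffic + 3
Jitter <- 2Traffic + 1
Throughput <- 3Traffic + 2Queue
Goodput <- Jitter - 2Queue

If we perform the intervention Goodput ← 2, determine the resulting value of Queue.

-2

Under do(Goodput=2), the mechanism Goodput <- Jitter - 2Queue is discarded; Goodput is fixed at 2.
No directed path runs from Goodput to Queue, so Queue keeps its natural value.
Queue = -Traffic + 3  [with Traffic=5]  = -2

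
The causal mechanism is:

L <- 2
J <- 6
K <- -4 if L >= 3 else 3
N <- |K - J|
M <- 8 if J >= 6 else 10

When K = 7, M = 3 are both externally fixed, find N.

The joint intervention fixes K = 7, M = 3, removing each variable's own equation.
N = |K - J|  [with K=7, J=6]  = 1

1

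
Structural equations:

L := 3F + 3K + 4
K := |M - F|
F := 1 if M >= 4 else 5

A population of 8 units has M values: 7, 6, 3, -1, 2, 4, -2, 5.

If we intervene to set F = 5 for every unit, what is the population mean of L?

do(F=5) breaks F's dependence on M. With F=5 fixed, L across the units is 25, 22, 25, 37, 28, 22, 40, 19, mean 27.25.

27.25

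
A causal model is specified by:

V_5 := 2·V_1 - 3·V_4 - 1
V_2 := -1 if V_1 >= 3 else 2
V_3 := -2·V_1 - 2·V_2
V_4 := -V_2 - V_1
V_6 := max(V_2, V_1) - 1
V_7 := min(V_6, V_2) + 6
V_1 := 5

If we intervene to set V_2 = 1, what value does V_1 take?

Under do(V_2=1), the mechanism V_2 := -1 if V_1 >= 3 else 2 is discarded; V_2 is fixed at 1.
V_1 is not downstream of the intervention, so its value is determined by the original equations.

5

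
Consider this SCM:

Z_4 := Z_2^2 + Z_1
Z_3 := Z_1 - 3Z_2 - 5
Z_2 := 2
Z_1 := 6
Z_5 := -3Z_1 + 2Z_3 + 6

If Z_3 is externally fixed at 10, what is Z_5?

do(Z_3=10) replaces the equation Z_3 := Z_1 - 3Z_2 - 5 with the constant Z_3 = 10.
Z_5 = -3Z_1 + 2Z_3 + 6  [with Z_1=6, Z_3=10]  = 8

8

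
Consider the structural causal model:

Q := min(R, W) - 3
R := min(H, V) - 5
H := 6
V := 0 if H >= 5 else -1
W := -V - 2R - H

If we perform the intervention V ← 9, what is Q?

do(V=9) replaces the equation V := 0 if H >= 5 else -1 with the constant V = 9.
R = min(H, V) - 5  [with H=6, V=9]  = 1
W = -V - 2R - H  [with V=9, R=1, H=6]  = -17
Q = min(R, W) - 3  [with R=1, W=-17]  = -20

-20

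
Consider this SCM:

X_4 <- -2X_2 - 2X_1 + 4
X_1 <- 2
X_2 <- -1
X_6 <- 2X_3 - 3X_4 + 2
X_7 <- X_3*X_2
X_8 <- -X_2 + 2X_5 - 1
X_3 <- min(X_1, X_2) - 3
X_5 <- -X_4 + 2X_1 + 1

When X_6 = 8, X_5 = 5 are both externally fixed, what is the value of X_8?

Under do(X_6 = 8, X_5 = 5), each intervened variable's structural equation is replaced by its fixed value.
X_8 = -X_2 + 2X_5 - 1  [with X_2=-1, X_5=5]  = 10

10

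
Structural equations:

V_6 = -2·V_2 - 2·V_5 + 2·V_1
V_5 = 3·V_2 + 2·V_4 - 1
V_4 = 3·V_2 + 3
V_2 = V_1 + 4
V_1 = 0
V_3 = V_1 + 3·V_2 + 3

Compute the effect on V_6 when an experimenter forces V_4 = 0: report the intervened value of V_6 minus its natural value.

Under do(V_4=0), the mechanism V_4 = 3·V_2 + 3 is discarded; V_4 is fixed at 0.
V_2 = V_1 + 4  [with V_1=0]  = 4
V_5 = 3·V_2 + 2·V_4 - 1  [with V_2=4, V_4=0]  = 11
V_6 = -2·V_2 - 2·V_5 + 2·V_1  [with V_2=4, V_5=11, V_1=0]  = -30
Without intervention: V_2 = V_1 + 4  [with V_1=0]  = 4; V_4 = 3·V_2 + 3  [with V_2=4]  = 15; V_5 = 3·V_2 + 2·V_4 - 1  [with V_2=4, V_4=15]  = 41; V_6 = -2·V_2 - 2·V_5 + 2·V_1  [with V_2=4, V_5=41, V_1=0]  = -90.
Change = -30 − (-90) = 60.

60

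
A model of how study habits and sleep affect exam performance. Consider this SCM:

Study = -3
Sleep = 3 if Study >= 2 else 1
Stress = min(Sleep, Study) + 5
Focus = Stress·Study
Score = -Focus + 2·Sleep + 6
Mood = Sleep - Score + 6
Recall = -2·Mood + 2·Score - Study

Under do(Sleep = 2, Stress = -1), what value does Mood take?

1

Under do(Sleep = 2, Stress = -1), each intervened variable's structural equation is replaced by its fixed value.
Focus = Stress·Study  [with Stress=-1, Study=-3]  = 3
Score = -Focus + 2·Sleep + 6  [with Focus=3, Sleep=2]  = 7
Mood = Sleep - Score + 6  [with Sleep=2, Score=7]  = 1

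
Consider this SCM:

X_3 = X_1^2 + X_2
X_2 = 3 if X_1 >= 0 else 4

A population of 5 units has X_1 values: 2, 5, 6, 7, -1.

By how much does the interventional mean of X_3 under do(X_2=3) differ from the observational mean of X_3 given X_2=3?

The intervention sets X_2=3 in all 5 units regardless of X_1. Recomputing X_3 per unit gives 7, 28, 39, 52, 4; average 26.
Conditioning on X_2=3 selects the 4 unit(s) with X_1 ∈ {2, 5, 6, 7}. Their X_3 values: 7, 28, 39, 52. Mean = 31.5.
Difference = 26 − 31.5 = -5.5.

-5.5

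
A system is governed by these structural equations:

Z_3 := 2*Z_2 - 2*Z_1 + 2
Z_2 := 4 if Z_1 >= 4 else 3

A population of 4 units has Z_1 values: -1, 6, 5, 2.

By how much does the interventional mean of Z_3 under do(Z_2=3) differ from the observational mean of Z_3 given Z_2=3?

-5

Under do(Z_2=3), Z_2's equation is replaced by Z_2=3 for every unit. Per-unit Z_3: 10, -4, -2, 4. Mean = 2.
Observing Z_2=3 restricts to units where Z_2's equation naturally yields 3: Z_1 ∈ {-1, 2}. In that subpopulation Z_3 = 10, 4, mean 7.
Difference = 2 − 7 = -5.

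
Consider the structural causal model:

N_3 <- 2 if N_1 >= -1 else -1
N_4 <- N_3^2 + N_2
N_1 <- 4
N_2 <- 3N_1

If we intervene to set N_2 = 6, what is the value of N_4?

Under do(N_2=6), the mechanism N_2 <- 3N_1 is discarded; N_2 is fixed at 6.
N_3 = 2 if N_1 >= -1 else -1  [with N_1=4]  = 2
N_4 = N_3^2 + N_2  [with N_3=2, N_2=6]  = 10

10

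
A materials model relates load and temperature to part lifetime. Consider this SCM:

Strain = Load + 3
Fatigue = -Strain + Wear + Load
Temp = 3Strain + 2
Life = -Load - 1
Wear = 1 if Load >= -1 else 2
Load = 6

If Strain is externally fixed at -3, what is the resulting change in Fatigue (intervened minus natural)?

do(Strain=-3) replaces the equation Strain = Load + 3 with the constant Strain = -3.
Wear = 1 if Load >= -1 else 2  [with Load=6]  = 1
Fatigue = -Strain + Wear + Load  [with Strain=-3, Wear=1, Load=6]  = 10
Without intervention: Strain = Load + 3  [with Load=6]  = 9; Wear = 1 if Load >= -1 else 2  [with Load=6]  = 1; Fatigue = -Strain + Wear + Load  [with Strain=9, Wear=1, Load=6]  = -2.
Change = 10 − (-2) = 12.

12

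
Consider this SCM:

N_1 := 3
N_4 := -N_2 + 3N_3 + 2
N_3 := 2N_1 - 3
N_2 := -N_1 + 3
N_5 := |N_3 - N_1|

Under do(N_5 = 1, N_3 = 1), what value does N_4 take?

Under do(N_5 = 1, N_3 = 1), each intervened variable's structural equation is replaced by its fixed value.
N_2 = -N_1 + 3  [with N_1=3]  = 0
N_4 = -N_2 + 3N_3 + 2  [with N_2=0, N_3=1]  = 5

5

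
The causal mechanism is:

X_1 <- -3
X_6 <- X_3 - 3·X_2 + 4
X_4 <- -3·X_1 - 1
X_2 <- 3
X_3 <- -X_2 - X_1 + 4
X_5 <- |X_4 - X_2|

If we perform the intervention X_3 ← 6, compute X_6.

1

The intervention breaks the incoming arrows to X_3: X_3 <- -X_2 - X_1 + 4 no longer applies, and X_3 = 6.
X_6 = X_3 - 3·X_2 + 4  [with X_3=6, X_2=3]  = 1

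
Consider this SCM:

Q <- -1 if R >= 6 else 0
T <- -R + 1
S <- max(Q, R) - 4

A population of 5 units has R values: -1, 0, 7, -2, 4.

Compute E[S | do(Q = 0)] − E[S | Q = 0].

The intervention sets Q=0 in all 5 units regardless of R. Recomputing S per unit gives -4, -4, 3, -4, 0; average -1.8.
Observing Q=0 restricts to units where Q's equation naturally yields 0: R ∈ {-1, 0, -2, 4}. In that subpopulation S = -4, -4, -4, 0, mean -3.
Difference = -1.8 − (-3) = 1.2.

1.2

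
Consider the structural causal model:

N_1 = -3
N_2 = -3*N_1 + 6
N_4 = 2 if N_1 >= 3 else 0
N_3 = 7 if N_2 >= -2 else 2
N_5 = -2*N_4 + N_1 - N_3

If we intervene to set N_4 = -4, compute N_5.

-2

Intervening sets N_4 = -4 and removes its equation (N_4 = 2 if N_1 >= 3 else 0).
N_2 = -3*N_1 + 6  [with N_1=-3]  = 15
N_3 = 7 if N_2 >= -2 else 2  [with N_2=15]  = 7
N_5 = -2*N_4 + N_1 - N_3  [with N_4=-4, N_1=-3, N_3=7]  = -2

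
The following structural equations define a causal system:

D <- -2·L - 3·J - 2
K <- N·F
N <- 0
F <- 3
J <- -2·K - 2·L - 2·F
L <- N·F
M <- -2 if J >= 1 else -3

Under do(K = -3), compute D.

-2

The intervention breaks the incoming arrows to K: K <- N·F no longer applies, and K = -3.
L = N·F  [with N=0, F=3]  = 0
J = -2·K - 2·L - 2·F  [with K=-3, L=0, F=3]  = 0
D = -2·L - 3·J - 2  [with L=0, J=0]  = -2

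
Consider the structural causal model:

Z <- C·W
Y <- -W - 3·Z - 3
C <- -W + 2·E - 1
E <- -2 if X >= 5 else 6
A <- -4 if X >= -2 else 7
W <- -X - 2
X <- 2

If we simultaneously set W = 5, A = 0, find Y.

-98

Under do(W = 5, A = 0), each intervened variable's structural equation is replaced by its fixed value.
E = -2 if X >= 5 else 6  [with X=2]  = 6
C = -W + 2·E - 1  [with W=5, E=6]  = 6
Z = C·W  [with C=6, W=5]  = 30
Y = -W - 3·Z - 3  [with W=5, Z=30]  = -98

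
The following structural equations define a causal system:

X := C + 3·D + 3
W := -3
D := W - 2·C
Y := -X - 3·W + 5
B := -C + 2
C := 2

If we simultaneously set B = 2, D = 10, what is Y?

The joint intervention fixes B = 2, D = 10, removing each variable's own equation.
X = C + 3·D + 3  [with C=2, D=10]  = 35
Y = -X - 3·W + 5  [with X=35, W=-3]  = -21

-21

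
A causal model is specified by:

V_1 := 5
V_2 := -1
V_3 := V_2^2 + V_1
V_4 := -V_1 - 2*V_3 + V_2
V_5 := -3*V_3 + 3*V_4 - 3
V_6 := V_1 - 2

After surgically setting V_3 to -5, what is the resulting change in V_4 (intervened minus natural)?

The intervention breaks the incoming arrows to V_3: V_3 := V_2^2 + V_1 no longer applies, and V_3 = -5.
V_4 = -V_1 - 2*V_3 + V_2  [with V_1=5, V_3=-5, V_2=-1]  = 4
Without intervention: V_3 = V_2^2 + V_1  [with V_2=-1, V_1=5]  = 6; V_4 = -V_1 - 2*V_3 + V_2  [with V_1=5, V_3=6, V_2=-1]  = -18.
Change = 4 − (-18) = 22.

22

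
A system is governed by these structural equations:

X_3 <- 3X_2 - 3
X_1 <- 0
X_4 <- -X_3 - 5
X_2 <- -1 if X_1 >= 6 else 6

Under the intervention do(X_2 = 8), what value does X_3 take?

The intervention breaks the incoming arrows to X_2: X_2 <- -1 if X_1 >= 6 else 6 no longer applies, and X_2 = 8.
X_3 = 3X_2 - 3  [with X_2=8]  = 21

21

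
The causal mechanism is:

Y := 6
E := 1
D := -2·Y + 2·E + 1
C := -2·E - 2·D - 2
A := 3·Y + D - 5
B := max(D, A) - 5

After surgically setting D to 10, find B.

18

The intervention breaks the incoming arrows to D: D := -2·Y + 2·E + 1 no longer applies, and D = 10.
A = 3·Y + D - 5  [with Y=6, D=10]  = 23
B = max(D, A) - 5  [with D=10, A=23]  = 18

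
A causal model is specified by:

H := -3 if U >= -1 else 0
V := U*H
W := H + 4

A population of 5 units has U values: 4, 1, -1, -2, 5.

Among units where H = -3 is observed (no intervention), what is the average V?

-6.75

E[V|H=-3] averages over only the 4 units with H=-3 (U = 4, 1, -1, 5): V = -12, -3, 3, -15, mean -6.75.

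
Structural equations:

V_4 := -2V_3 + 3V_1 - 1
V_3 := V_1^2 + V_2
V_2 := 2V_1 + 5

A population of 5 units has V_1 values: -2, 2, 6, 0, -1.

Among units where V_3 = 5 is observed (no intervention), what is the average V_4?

-14

E[V_4|V_3=5] averages over only the 2 units with V_3=5 (V_1 = -2, 0): V_4 = -17, -11, mean -14.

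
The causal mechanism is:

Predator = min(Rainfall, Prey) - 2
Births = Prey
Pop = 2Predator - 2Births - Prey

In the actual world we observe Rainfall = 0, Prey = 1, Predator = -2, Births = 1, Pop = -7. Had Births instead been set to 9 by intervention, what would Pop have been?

-23

Intervening sets Births = 9 and removes its equation (Births = Prey).
Predator = min(Rainfall, Prey) - 2  [with Rainfall=0, Prey=1]  = -2
Pop = 2Predator - 2Births - Prey  [with Predator=-2, Births=9, Prey=1]  = -23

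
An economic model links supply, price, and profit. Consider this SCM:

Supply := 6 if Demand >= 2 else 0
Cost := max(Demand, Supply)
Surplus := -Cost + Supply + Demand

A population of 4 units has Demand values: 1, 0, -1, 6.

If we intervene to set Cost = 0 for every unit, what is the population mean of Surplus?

3

The intervention sets Cost=0 in all 4 units regardless of Demand. Recomputing Surplus per unit gives 1, 0, -1, 12; average 3.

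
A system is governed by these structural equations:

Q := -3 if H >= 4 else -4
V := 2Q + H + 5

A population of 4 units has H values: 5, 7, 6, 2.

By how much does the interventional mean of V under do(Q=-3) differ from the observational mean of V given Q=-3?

The intervention sets Q=-3 in all 4 units regardless of H. Recomputing V per unit gives 4, 6, 5, 1; average 4.
Conditioning on Q=-3 selects the 3 unit(s) with H ∈ {5, 7, 6}. Their V values: 4, 6, 5. Mean = 5.
Difference = 4 − 5 = -1.

-1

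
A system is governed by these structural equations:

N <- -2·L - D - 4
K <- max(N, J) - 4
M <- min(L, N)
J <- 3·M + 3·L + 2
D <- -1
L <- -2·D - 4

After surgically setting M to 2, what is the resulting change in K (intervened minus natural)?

1

Under do(M=2), the mechanism M <- min(L, N) is discarded; M is fixed at 2.
L = -2·D - 4  [with D=-1]  = -2
N = -2·L - D - 4  [with L=-2, D=-1]  = 1
J = 3·M + 3·L + 2  [with M=2, L=-2]  = 2
K = max(N, J) - 4  [with N=1, J=2]  = -2
Without intervention: L = -2·D - 4  [with D=-1]  = -2; N = -2·L - D - 4  [with L=-2, D=-1]  = 1; M = min(L, N)  [with L=-2, N=1]  = -2; J = 3·M + 3·L + 2  [with M=-2, L=-2]  = -10; K = max(N, J) - 4  [with N=1, J=-10]  = -3.
Change = -2 − (-3) = 1.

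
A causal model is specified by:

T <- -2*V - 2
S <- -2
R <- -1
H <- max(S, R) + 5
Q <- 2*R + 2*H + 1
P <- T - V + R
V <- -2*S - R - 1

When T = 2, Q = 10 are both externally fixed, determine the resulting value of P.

-3

Under do(T = 2, Q = 10), each intervened variable's structural equation is replaced by its fixed value.
V = -2*S - R - 1  [with S=-2, R=-1]  = 4
P = T - V + R  [with T=2, V=4, R=-1]  = -3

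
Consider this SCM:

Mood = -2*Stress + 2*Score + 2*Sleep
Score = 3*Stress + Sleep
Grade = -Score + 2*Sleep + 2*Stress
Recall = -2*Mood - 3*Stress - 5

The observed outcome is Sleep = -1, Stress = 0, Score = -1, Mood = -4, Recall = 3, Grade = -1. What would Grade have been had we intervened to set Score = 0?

The intervention breaks the incoming arrows to Score: Score = 3*Stress + Sleep no longer applies, and Score = 0.
Grade = -Score + 2*Sleep + 2*Stress  [with Score=0, Sleep=-1, Stress=0]  = -2

-2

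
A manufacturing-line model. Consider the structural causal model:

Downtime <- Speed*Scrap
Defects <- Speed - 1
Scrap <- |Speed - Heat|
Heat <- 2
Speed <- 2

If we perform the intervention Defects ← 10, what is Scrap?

The intervention breaks the incoming arrows to Defects: Defects <- Speed - 1 no longer applies, and Defects = 10.
Scrap is not downstream of the intervention, so its value is determined by the original equations.
Scrap = |Speed - Heat|  [with Speed=2, Heat=2]  = 0

0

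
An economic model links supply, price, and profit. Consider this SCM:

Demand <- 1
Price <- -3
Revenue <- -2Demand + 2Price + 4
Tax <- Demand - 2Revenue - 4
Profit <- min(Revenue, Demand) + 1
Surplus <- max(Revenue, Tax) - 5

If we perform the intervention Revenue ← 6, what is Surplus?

The intervention breaks the incoming arrows to Revenue: Revenue <- -2Demand + 2Price + 4 no longer applies, and Revenue = 6.
Tax = Demand - 2Revenue - 4  [with Demand=1, Revenue=6]  = -15
Surplus = max(Revenue, Tax) - 5  [with Revenue=6, Tax=-15]  = 1

1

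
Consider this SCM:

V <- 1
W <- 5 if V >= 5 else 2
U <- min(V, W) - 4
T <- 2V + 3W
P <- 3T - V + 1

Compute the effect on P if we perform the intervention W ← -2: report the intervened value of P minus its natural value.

-36

do(W=-2) replaces the equation W <- 5 if V >= 5 else 2 with the constant W = -2.
T = 2V + 3W  [with V=1, W=-2]  = -4
P = 3T - V + 1  [with T=-4, V=1]  = -12
Without intervention: W = 5 if V >= 5 else 2  [with V=1]  = 2; T = 2V + 3W  [with V=1, W=2]  = 8; P = 3T - V + 1  [with T=8, V=1]  = 24.
Change = -12 − 24 = -36.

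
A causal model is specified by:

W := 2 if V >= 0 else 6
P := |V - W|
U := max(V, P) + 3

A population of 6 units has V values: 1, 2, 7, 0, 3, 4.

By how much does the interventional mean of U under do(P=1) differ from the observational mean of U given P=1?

1

Every unit gets P=1 under the intervention. U values become 4, 5, 10, 4, 6, 7; E[U|do(P=1)] = 6.
Conditioning on P=1 selects the 2 unit(s) with V ∈ {1, 3}. Their U values: 4, 6. Mean = 5.
Difference = 6 − 5 = 1.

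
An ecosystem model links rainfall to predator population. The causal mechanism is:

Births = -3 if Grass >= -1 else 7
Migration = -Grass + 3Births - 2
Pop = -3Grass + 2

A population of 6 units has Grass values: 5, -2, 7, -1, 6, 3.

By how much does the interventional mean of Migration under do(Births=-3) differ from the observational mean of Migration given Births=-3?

1

The intervention sets Births=-3 in all 6 units regardless of Grass. Recomputing Migration per unit gives -16, -9, -18, -10, -17, -14; average -14.
Conditioning on Births=-3 selects the 5 unit(s) with Grass ∈ {5, 7, -1, 6, 3}. Their Migration values: -16, -18, -10, -17, -14. Mean = -15.
Difference = -14 − (-15) = 1.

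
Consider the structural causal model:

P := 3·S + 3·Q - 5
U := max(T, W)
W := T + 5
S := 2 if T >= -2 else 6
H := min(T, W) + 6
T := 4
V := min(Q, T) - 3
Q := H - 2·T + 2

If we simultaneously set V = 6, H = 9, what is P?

Under do(V = 6, H = 9), each intervened variable's structural equation is replaced by its fixed value.
S = 2 if T >= -2 else 6  [with T=4]  = 2
Q = H - 2·T + 2  [with H=9, T=4]  = 3
P = 3·S + 3·Q - 5  [with S=2, Q=3]  = 10

10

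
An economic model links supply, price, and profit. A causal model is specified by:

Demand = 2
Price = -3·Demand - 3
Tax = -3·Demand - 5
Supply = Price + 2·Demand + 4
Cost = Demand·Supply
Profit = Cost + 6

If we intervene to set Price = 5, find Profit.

Under do(Price=5), the mechanism Price = -3·Demand - 3 is discarded; Price is fixed at 5.
Supply = Price + 2·Demand + 4  [with Price=5, Demand=2]  = 13
Cost = Demand·Supply  [with Demand=2, Supply=13]  = 26
Profit = Cost + 6  [with Cost=26]  = 32

32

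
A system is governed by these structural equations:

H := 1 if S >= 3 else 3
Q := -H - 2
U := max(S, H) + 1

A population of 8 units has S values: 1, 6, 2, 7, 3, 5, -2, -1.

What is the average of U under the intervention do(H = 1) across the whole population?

Under do(H=1), H's equation is replaced by H=1 for every unit. Per-unit U: 2, 7, 3, 8, 4, 6, 2, 2. Mean = 4.25.

4.25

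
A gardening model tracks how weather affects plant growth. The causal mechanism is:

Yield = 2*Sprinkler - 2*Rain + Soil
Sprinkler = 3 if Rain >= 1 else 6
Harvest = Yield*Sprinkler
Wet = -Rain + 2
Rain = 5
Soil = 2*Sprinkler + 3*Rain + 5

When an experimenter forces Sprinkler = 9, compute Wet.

Under do(Sprinkler=9), the mechanism Sprinkler = 3 if Rain >= 1 else 6 is discarded; Sprinkler is fixed at 9.
Since Wet is not a descendant of the intervened variable, it is unaffected.
Wet = -Rain + 2  [with Rain=5]  = -3

-3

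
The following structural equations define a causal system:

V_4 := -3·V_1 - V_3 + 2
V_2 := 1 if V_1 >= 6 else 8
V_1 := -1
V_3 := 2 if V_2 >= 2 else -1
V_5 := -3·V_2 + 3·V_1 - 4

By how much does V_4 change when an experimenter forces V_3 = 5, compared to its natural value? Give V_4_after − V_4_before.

The intervention breaks the incoming arrows to V_3: V_3 := 2 if V_2 >= 2 else -1 no longer applies, and V_3 = 5.
V_4 = -3·V_1 - V_3 + 2  [with V_1=-1, V_3=5]  = 0
Without intervention: V_2 = 1 if V_1 >= 6 else 8  [with V_1=-1]  = 8; V_3 = 2 if V_2 >= 2 else -1  [with V_2=8]  = 2; V_4 = -3·V_1 - V_3 + 2  [with V_1=-1, V_3=2]  = 3.
Change = 0 − 3 = -3.

-3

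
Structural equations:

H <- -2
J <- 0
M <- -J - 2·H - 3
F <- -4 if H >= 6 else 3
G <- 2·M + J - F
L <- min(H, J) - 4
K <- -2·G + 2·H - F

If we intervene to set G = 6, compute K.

Under do(G=6), the mechanism G <- 2·M + J - F is discarded; G is fixed at 6.
F = -4 if H >= 6 else 3  [with H=-2]  = 3
K = -2·G + 2·H - F  [with G=6, H=-2, F=3]  = -19

-19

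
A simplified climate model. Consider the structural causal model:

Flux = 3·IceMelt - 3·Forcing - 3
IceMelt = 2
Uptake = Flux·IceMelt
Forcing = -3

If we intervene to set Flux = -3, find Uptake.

The intervention breaks the incoming arrows to Flux: Flux = 3·IceMelt - 3·Forcing - 3 no longer applies, and Flux = -3.
Uptake = Flux·IceMelt  [with Flux=-3, IceMelt=2]  = -6

-6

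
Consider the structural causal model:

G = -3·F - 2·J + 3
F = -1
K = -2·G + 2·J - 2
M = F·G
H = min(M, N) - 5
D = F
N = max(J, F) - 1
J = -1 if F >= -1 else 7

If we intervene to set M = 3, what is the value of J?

-1

Under do(M=3), the mechanism M = F·G is discarded; M is fixed at 3.
J is not downstream of the intervention, so its value is determined by the original equations.
J = -1 if F >= -1 else 7  [with F=-1]  = -1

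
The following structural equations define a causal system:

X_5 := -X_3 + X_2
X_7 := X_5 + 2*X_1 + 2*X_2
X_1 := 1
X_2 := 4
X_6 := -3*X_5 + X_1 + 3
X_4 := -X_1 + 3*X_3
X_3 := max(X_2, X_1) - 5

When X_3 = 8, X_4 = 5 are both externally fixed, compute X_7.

Under do(X_3 = 8, X_4 = 5), each intervened variable's structural equation is replaced by its fixed value.
X_5 = -X_3 + X_2  [with X_3=8, X_2=4]  = -4
X_7 = X_5 + 2*X_1 + 2*X_2  [with X_5=-4, X_1=1, X_2=4]  = 6

6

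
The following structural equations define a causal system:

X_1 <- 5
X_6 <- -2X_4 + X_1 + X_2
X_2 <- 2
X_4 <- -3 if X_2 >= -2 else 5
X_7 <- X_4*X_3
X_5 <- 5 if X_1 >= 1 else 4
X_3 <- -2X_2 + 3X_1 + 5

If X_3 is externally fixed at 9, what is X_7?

The intervention breaks the incoming arrows to X_3: X_3 <- -2X_2 + 3X_1 + 5 no longer applies, and X_3 = 9.
X_4 = -3 if X_2 >= -2 else 5  [with X_2=2]  = -3
X_7 = X_4*X_3  [with X_4=-3, X_3=9]  = -27

-27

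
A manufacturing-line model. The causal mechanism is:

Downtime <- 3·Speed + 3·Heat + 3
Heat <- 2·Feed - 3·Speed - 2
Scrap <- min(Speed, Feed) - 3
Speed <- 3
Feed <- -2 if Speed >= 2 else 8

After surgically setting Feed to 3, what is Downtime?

-3

do(Feed=3) replaces the equation Feed <- -2 if Speed >= 2 else 8 with the constant Feed = 3.
Heat = 2·Feed - 3·Speed - 2  [with Feed=3, Speed=3]  = -5
Downtime = 3·Speed + 3·Heat + 3  [with Speed=3, Heat=-5]  = -3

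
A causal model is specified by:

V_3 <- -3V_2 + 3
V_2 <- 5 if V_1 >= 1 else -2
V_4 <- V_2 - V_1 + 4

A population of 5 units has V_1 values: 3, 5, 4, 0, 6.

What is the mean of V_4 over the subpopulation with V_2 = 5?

4.5

E[V_4|V_2=5] averages over only the 4 units with V_2=5 (V_1 = 3, 5, 4, 6): V_4 = 6, 4, 5, 3, mean 4.5.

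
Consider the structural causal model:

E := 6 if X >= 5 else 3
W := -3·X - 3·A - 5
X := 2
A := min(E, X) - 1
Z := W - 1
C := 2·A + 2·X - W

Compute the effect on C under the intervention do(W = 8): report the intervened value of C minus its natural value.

-22

Under do(W=8), the mechanism W := -3·X - 3·A - 5 is discarded; W is fixed at 8.
E = 6 if X >= 5 else 3  [with X=2]  = 3
A = min(E, X) - 1  [with E=3, X=2]  = 1
C = 2·A + 2·X - W  [with A=1, X=2, W=8]  = -2
Without intervention: E = 6 if X >= 5 else 3  [with X=2]  = 3; A = min(E, X) - 1  [with E=3, X=2]  = 1; W = -3·X - 3·A - 5  [with X=2, A=1]  = -14; C = 2·A + 2·X - W  [with A=1, X=2, W=-14]  = 20.
Change = -2 − 20 = -22.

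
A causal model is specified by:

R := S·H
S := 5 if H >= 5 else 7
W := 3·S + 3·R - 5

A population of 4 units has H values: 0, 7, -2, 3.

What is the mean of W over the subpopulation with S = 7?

23

E[W|S=7] averages over only the 3 units with S=7 (H = 0, -2, 3): W = 16, -26, 79, mean 23.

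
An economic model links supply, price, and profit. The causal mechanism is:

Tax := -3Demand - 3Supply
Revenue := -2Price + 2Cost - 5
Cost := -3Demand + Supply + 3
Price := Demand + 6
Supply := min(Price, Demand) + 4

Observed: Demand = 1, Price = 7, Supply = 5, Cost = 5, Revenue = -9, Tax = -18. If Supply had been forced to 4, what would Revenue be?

do(Supply=4) replaces the equation Supply := min(Price, Demand) + 4 with the constant Supply = 4.
Price = Demand + 6  [with Demand=1]  = 7
Cost = -3Demand + Supply + 3  [with Demand=1, Supply=4]  = 4
Revenue = -2Price + 2Cost - 5  [with Price=7, Cost=4]  = -11

-11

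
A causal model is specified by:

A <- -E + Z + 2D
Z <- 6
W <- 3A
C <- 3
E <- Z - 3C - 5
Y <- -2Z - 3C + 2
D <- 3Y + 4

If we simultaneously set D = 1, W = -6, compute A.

16

Under do(D = 1, W = -6), each intervened variable's structural equation is replaced by its fixed value.
E = Z - 3C - 5  [with Z=6, C=3]  = -8
A = -E + Z + 2D  [with E=-8, Z=6, D=1]  = 16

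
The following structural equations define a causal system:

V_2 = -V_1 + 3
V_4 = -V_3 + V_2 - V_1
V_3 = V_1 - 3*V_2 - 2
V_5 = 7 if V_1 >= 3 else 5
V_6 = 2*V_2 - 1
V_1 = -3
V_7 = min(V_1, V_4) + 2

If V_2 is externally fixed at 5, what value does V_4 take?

Under do(V_2=5), the mechanism V_2 = -V_1 + 3 is discarded; V_2 is fixed at 5.
V_3 = V_1 - 3*V_2 - 2  [with V_1=-3, V_2=5]  = -20
V_4 = -V_3 + V_2 - V_1  [with V_3=-20, V_2=5, V_1=-3]  = 28

28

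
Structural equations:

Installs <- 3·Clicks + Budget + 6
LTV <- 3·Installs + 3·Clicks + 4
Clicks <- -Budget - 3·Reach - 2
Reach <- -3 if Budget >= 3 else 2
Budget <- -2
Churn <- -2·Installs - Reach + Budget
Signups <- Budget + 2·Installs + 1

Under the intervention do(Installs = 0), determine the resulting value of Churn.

Under do(Installs=0), the mechanism Installs <- 3·Clicks + Budget + 6 is discarded; Installs is fixed at 0.
Reach = -3 if Budget >= 3 else 2  [with Budget=-2]  = 2
Churn = -2·Installs - Reach + Budget  [with Installs=0, Reach=2, Budget=-2]  = -4

-4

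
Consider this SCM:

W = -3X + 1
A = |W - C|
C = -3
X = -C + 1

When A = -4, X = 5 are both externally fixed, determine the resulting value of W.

Setting A = -4, X = 5 by intervention discards those variables' equations.
W = -3X + 1  [with X=5]  = -14

-14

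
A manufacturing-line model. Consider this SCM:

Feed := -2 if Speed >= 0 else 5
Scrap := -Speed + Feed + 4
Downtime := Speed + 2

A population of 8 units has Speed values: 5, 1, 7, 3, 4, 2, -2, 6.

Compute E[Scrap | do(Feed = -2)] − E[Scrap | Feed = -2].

Under do(Feed=-2), Feed's equation is replaced by Feed=-2 for every unit. Per-unit Scrap: -3, 1, -5, -1, -2, 0, 4, -4. Mean = -1.25.
E[Scrap|Feed=-2] averages over only the 7 units with Feed=-2 (Speed = 5, 1, 7, 3, 4, 2, 6): Scrap = -3, 1, -5, -1, -2, 0, -4, mean -2.
Difference = -1.25 − (-2) = 0.75.

0.75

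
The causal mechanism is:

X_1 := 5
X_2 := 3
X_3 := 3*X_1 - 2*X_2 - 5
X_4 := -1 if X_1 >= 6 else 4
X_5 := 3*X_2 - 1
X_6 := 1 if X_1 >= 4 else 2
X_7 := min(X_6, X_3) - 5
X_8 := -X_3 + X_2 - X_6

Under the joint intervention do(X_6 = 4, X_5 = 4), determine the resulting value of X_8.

Under do(X_6 = 4, X_5 = 4), each intervened variable's structural equation is replaced by its fixed value.
X_3 = 3*X_1 - 2*X_2 - 5  [with X_1=5, X_2=3]  = 4
X_8 = -X_3 + X_2 - X_6  [with X_3=4, X_2=3, X_6=4]  = -5

-5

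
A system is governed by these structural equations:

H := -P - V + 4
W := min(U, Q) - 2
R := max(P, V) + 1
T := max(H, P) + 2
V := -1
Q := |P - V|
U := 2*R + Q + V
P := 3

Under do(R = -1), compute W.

-1

do(R=-1) replaces the equation R := max(P, V) + 1 with the constant R = -1.
Q = |P - V|  [with P=3, V=-1]  = 4
U = 2*R + Q + V  [with R=-1, Q=4, V=-1]  = 1
W = min(U, Q) - 2  [with U=1, Q=4]  = -1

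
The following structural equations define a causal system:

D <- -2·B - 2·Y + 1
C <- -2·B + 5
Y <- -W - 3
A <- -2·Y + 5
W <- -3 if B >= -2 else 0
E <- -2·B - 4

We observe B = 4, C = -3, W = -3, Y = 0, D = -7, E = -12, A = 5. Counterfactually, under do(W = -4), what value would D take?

do(W=-4) replaces the equation W <- -3 if B >= -2 else 0 with the constant W = -4.
Y = -W - 3  [with W=-4]  = 1
D = -2·B - 2·Y + 1  [with B=4, Y=1]  = -9

-9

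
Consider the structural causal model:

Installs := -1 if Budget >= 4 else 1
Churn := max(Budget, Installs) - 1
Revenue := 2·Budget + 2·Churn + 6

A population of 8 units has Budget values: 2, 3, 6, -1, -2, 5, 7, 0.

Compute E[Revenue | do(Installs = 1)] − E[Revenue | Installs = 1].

7.5

The intervention sets Installs=1 in all 8 units regardless of Budget. Recomputing Revenue per unit gives 12, 16, 28, 4, 2, 24, 32, 6; average 15.5.
Observing Installs=1 restricts to units where Installs's equation naturally yields 1: Budget ∈ {2, 3, -1, -2, 0}. In that subpopulation Revenue = 12, 16, 4, 2, 6, mean 8.
Difference = 15.5 − 8 = 7.5.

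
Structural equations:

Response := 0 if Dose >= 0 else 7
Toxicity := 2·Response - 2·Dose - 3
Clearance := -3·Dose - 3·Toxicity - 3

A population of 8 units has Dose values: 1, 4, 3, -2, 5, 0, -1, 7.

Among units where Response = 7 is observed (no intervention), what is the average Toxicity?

E[Toxicity|Response=7] averages over only the 2 units with Response=7 (Dose = -2, -1): Toxicity = 15, 13, mean 14.

14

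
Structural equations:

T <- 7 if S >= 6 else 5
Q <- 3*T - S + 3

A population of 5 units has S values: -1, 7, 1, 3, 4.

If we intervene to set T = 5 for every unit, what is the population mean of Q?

Every unit gets T=5 under the intervention. Q values become 19, 11, 17, 15, 14; E[Q|do(T=5)] = 15.2.

15.2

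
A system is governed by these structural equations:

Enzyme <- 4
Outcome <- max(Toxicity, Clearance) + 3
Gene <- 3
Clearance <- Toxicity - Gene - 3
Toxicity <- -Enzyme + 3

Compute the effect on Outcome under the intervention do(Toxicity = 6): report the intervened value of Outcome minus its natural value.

do(Toxicity=6) replaces the equation Toxicity <- -Enzyme + 3 with the constant Toxicity = 6.
Clearance = Toxicity - Gene - 3  [with Toxicity=6, Gene=3]  = 0
Outcome = max(Toxicity, Clearance) + 3  [with Toxicity=6, Clearance=0]  = 9
Without intervention: Toxicity = -Enzyme + 3  [with Enzyme=4]  = -1; Clearance = Toxicity - Gene - 3  [with Toxicity=-1, Gene=3]  = -7; Outcome = max(Toxicity, Clearance) + 3  [with Toxicity=-1, Clearance=-7]  = 2.
Change = 9 − 2 = 7.

7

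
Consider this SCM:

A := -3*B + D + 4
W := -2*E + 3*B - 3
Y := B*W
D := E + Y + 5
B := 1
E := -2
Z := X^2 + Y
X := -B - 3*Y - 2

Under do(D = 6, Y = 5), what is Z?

Setting D = 6, Y = 5 by intervention discards those variables' equations.
X = -B - 3*Y - 2  [with B=1, Y=5]  = -18
Z = X^2 + Y  [with X=-18, Y=5]  = 329

329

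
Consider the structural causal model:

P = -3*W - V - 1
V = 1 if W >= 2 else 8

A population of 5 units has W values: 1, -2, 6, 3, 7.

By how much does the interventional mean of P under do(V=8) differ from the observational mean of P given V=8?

-10.5

The intervention sets V=8 in all 5 units regardless of W. Recomputing P per unit gives -12, -3, -27, -18, -30; average -18.
Observing V=8 restricts to units where V's equation naturally yields 8: W ∈ {1, -2}. In that subpopulation P = -12, -3, mean -7.5.
Difference = -18 − (-7.5) = -10.5.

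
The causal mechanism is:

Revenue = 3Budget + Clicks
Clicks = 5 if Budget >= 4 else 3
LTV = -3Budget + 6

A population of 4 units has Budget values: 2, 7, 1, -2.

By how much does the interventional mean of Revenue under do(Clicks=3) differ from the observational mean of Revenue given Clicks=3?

5

Every unit gets Clicks=3 under the intervention. Revenue values become 9, 24, 6, -3; E[Revenue|do(Clicks=3)] = 9.
Observing Clicks=3 restricts to units where Clicks's equation naturally yields 3: Budget ∈ {2, 1, -2}. In that subpopulation Revenue = 9, 6, -3, mean 4.
Difference = 9 − 4 = 5.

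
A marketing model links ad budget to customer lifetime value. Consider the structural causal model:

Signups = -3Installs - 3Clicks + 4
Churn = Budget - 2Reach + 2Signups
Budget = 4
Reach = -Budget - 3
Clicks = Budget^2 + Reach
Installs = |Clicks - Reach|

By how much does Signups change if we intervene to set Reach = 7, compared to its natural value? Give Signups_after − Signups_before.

-42

do(Reach=7) replaces the equation Reach = -Budget - 3 with the constant Reach = 7.
Clicks = Budget^2 + Reach  [with Budget=4, Reach=7]  = 23
Installs = |Clicks - Reach|  [with Clicks=23, Reach=7]  = 16
Signups = -3Installs - 3Clicks + 4  [with Installs=16, Clicks=23]  = -113
Without intervention: Reach = -Budget - 3  [with Budget=4]  = -7; Clicks = Budget^2 + Reach  [with Budget=4, Reach=-7]  = 9; Installs = |Clicks - Reach|  [with Clicks=9, Reach=-7]  = 16; Signups = -3Installs - 3Clicks + 4  [with Installs=16, Clicks=9]  = -71.
Change = -113 − (-71) = -42.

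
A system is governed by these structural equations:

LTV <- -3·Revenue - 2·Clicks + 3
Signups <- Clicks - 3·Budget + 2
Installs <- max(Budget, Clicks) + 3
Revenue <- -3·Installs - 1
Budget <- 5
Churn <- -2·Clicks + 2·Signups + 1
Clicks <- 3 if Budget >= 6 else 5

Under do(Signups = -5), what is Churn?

Intervening sets Signups = -5 and removes its equation (Signups <- Clicks - 3·Budget + 2).
Clicks = 3 if Budget >= 6 else 5  [with Budget=5]  = 5
Churn = -2·Clicks + 2·Signups + 1  [with Clicks=5, Signups=-5]  = -19

-19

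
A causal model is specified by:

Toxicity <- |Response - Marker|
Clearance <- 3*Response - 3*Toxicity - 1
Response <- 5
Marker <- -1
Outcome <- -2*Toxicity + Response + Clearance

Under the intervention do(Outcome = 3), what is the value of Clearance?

The intervention breaks the incoming arrows to Outcome: Outcome <- -2*Toxicity + Response + Clearance no longer applies, and Outcome = 3.
Since Clearance is not a descendant of the intervened variable, it is unaffected.
Toxicity = |Response - Marker|  [with Response=5, Marker=-1]  = 6
Clearance = 3*Response - 3*Toxicity - 1  [with Response=5, Toxicity=6]  = -4

-4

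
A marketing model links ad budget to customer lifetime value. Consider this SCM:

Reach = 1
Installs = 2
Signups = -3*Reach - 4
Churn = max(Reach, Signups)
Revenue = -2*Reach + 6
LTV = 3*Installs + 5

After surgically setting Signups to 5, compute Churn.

The intervention breaks the incoming arrows to Signups: Signups = -3*Reach - 4 no longer applies, and Signups = 5.
Churn = max(Reach, Signups)  [with Reach=1, Signups=5]  = 5

5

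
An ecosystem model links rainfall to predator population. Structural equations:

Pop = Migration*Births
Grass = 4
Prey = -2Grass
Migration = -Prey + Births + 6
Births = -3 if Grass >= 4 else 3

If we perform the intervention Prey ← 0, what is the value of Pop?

do(Prey=0) replaces the equation Prey = -2Grass with the constant Prey = 0.
Births = -3 if Grass >= 4 else 3  [with Grass=4]  = -3
Migration = -Prey + Births + 6  [with Prey=0, Births=-3]  = 3
Pop = Migration*Births  [with Migration=3, Births=-3]  = -9

-9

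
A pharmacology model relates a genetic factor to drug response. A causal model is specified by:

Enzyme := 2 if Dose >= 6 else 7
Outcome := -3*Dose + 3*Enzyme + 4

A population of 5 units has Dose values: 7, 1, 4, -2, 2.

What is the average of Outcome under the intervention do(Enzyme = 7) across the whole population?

17.8

do(Enzyme=7) breaks Enzyme's dependence on Dose. With Enzyme=7 fixed, Outcome across the units is 4, 22, 13, 31, 19, mean 17.8.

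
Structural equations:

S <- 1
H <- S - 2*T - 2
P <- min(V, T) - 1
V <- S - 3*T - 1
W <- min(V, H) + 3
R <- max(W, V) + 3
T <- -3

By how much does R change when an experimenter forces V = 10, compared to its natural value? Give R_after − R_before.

1

The intervention breaks the incoming arrows to V: V <- S - 3*T - 1 no longer applies, and V = 10.
H = S - 2*T - 2  [with S=1, T=-3]  = 5
W = min(V, H) + 3  [with V=10, H=5]  = 8
R = max(W, V) + 3  [with W=8, V=10]  = 13
Without intervention: V = S - 3*T - 1  [with S=1, T=-3]  = 9; H = S - 2*T - 2  [with S=1, T=-3]  = 5; W = min(V, H) + 3  [with V=9, H=5]  = 8; R = max(W, V) + 3  [with W=8, V=9]  = 12.
Change = 13 − 12 = 1.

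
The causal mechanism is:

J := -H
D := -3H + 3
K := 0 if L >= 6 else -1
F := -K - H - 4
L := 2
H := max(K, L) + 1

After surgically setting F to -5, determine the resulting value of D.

-6

Under do(F=-5), the mechanism F := -K - H - 4 is discarded; F is fixed at -5.
Since D is not a descendant of the intervened variable, it is unaffected.
K = 0 if L >= 6 else -1  [with L=2]  = -1
H = max(K, L) + 1  [with K=-1, L=2]  = 3
D = -3H + 3  [with H=3]  = -6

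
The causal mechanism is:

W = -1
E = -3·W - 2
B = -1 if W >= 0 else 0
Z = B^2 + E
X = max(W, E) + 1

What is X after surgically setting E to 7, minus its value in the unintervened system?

6

The intervention breaks the incoming arrows to E: E = -3·W - 2 no longer applies, and E = 7.
X = max(W, E) + 1  [with W=-1, E=7]  = 8
Without intervention: E = -3·W - 2  [with W=-1]  = 1; X = max(W, E) + 1  [with W=-1, E=1]  = 2.
Change = 8 − 2 = 6.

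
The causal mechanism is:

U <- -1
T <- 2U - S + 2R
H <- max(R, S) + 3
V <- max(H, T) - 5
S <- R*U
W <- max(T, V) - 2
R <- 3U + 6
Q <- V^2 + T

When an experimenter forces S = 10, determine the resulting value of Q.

58

The intervention breaks the incoming arrows to S: S <- R*U no longer applies, and S = 10.
R = 3U + 6  [with U=-1]  = 3
T = 2U - S + 2R  [with U=-1, S=10, R=3]  = -6
H = max(R, S) + 3  [with R=3, S=10]  = 13
V = max(H, T) - 5  [with H=13, T=-6]  = 8
Q = V^2 + T  [with V=8, T=-6]  = 58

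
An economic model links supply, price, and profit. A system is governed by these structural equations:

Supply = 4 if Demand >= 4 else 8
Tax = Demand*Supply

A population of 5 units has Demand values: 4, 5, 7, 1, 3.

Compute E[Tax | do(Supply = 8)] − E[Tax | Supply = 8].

16

Every unit gets Supply=8 under the intervention. Tax values become 32, 40, 56, 8, 24; E[Tax|do(Supply=8)] = 32.
E[Tax|Supply=8] averages over only the 2 units with Supply=8 (Demand = 1, 3): Tax = 8, 24, mean 16.
Difference = 32 − 16 = 16.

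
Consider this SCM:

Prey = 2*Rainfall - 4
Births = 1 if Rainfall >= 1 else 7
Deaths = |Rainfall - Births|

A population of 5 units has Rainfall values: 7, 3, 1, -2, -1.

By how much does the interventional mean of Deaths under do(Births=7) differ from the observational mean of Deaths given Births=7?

-3.1

The intervention sets Births=7 in all 5 units regardless of Rainfall. Recomputing Deaths per unit gives 0, 4, 6, 9, 8; average 5.4.
E[Deaths|Births=7] averages over only the 2 units with Births=7 (Rainfall = -2, -1): Deaths = 9, 8, mean 8.5.
Difference = 5.4 − 8.5 = -3.1.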